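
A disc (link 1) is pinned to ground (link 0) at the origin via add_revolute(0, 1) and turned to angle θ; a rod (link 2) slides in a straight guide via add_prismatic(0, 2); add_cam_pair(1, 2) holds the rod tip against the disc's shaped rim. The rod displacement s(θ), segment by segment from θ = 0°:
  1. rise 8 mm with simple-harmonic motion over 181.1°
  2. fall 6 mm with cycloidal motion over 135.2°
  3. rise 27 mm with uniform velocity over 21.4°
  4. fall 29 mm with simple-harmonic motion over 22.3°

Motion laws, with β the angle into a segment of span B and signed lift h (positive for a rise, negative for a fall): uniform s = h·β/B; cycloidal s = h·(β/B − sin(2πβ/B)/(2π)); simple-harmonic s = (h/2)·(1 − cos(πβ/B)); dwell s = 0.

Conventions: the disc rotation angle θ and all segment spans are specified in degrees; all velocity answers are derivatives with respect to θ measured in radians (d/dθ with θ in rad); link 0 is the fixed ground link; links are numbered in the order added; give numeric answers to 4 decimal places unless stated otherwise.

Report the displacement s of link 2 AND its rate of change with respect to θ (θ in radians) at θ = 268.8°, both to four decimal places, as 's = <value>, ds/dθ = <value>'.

segment 1 (0° to 181.1°, simple-harmonic, h = 8) is passed completely: s = 0.0000 + (8) = 8.0000
θ = 268.8° falls in segment 2 (181.1° to 316.3°, cycloidal, h = -6): β = 268.8 − 181.1 = 87.7°, B = 135.2°; Δs = -6·(0.6487 − sin(2π·0.6487)/(2π)) = -4.6598; s = 8.0000 − 4.6598 = 3.3402
velocity in seg [181.1°–316.3°] (cycloidal), θ in radians: β = 87.7° = 1.5307 rad, B = 135.2° = 2.3597 rad; ds/dθ = (h/B)(1 − cos(2πβ/B)) = ((-6)/2.3597)(1 − cos(2π·0.6487)) = -4.054436 mm/rad

s = 3.3402, ds/dθ = -4.0544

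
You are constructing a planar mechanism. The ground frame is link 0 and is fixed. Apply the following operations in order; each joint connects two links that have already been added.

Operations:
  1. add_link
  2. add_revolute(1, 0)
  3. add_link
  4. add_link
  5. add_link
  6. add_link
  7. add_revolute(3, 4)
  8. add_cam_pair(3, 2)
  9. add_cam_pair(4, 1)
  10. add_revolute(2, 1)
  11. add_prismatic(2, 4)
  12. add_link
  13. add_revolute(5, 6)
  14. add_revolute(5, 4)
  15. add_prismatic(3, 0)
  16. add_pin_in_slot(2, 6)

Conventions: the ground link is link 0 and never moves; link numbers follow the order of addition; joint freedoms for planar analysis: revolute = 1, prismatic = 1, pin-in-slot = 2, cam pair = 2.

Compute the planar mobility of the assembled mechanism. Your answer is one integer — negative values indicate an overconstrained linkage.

(L,J1,J2)=(1,0,0); link0 fixed
link1: (2,0,0)
R 1-0 [J1]: (2,1,0)
link2: (3,1,0)
link3: (4,1,0)
link4: (5,1,0)
link5: (6,1,0)
R 3-4 [J1]: (6,2,0)
C 3-2 [J2]: (6,2,1)
C 4-1 [J2]: (6,2,2)
R 2-1 [J1]: (6,3,2)
P 2-4 [J1]: (6,4,2)
link6: (7,4,2)
R 5-6 [J1]: (7,5,2)
R 5-4 [J1]: (7,6,2)
P 3-0 [J1]: (7,7,2)
PS 2-6 [J2]: (7,7,3)
Grübler: 3·6 − 2·7 − 3 = 1

M = 1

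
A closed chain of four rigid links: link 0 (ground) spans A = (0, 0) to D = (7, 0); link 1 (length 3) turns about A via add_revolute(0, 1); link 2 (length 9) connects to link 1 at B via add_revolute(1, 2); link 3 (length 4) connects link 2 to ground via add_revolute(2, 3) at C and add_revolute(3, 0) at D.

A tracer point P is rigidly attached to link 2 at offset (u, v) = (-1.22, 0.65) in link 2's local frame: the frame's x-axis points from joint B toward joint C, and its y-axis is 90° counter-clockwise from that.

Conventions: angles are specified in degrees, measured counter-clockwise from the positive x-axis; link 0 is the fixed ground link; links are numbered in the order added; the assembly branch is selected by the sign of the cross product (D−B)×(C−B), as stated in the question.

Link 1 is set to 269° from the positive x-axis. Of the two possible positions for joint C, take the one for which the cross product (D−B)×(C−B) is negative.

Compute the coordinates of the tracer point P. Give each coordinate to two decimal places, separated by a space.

A=(0,0), D=(7.00,0)
B = A + 3.00·(cos269°, sin269°) = (-0.0524, -2.9995)
|BD| = 7.6637
circle(B,9.00) ∩ circle(D,4.00): a=8.0726, h=3.9790
  candidates: C₊=(5.8189,3.8216) cross=30.494; C₋=(8.9336,-3.5016) cross=-30.494
  branch - wants cross < 0 → take C=(8.9336,-3.5016) (cross=-30.494)
ex = (C−B)/|BC| = (0.9984,-0.0558); ey = (0.0558,0.9984)
P = B + -1.22·ex + 0.65·ey = (-1.2342,-2.2825)

-1.23 -2.28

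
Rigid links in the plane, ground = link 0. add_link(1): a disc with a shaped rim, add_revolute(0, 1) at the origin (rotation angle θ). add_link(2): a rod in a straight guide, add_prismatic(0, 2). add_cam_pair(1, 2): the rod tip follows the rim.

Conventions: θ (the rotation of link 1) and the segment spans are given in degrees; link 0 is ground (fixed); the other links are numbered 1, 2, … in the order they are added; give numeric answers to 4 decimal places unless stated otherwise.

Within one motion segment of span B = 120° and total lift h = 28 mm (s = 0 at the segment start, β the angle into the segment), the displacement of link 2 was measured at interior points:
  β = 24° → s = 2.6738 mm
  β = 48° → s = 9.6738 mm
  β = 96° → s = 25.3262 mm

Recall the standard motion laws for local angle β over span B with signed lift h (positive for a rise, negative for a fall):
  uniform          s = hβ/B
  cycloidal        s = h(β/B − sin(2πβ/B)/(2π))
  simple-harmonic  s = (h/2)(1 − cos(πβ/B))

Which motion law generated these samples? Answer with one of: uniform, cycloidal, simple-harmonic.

candidates at β/B = r: uniform s = h·r (linear in β); cycloidal s = h·(r − sin(2πr)/(2π)); simple-harmonic s = (h/2)(1 − cos(πr))
β=24°: printed 2.6738 | uniform 5.6000, cycloidal 1.3618, simple-harmonic 2.6738
β=48°: printed 9.6738 | uniform 11.2000, cycloidal 8.5806, simple-harmonic 9.6738
β=96°: printed 25.3262 | uniform 22.4000, cycloidal 26.6382, simple-harmonic 25.3262
only one law matches every sample → simple-harmonic

simple-harmonic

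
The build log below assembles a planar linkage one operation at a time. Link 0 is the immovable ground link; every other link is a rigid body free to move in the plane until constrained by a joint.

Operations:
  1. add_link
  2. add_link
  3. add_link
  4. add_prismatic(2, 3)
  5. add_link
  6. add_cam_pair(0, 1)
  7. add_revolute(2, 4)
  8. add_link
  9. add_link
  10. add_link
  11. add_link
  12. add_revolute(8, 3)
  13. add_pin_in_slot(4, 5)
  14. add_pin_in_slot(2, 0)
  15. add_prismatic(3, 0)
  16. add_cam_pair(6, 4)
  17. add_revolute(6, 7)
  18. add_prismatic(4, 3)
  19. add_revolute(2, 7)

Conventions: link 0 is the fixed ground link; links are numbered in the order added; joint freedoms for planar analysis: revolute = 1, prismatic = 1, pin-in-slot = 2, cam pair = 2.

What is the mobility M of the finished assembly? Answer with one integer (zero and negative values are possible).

(L,J1,J2)=(1,0,0); link0 fixed
link1: (2,0,0)
link2: (3,0,0)
link3: (4,0,0)
P 2-3 [J1]: (4,1,0)
link4: (5,1,0)
C 0-1 [J2]: (5,1,1)
R 2-4 [J1]: (5,2,1)
link5: (6,2,1)
link6: (7,2,1)
link7: (8,2,1)
link8: (9,2,1)
R 8-3 [J1]: (9,3,1)
PS 4-5 [J2]: (9,3,2)
PS 2-0 [J2]: (9,3,3)
P 3-0 [J1]: (9,4,3)
C 6-4 [J2]: (9,4,4)
R 6-7 [J1]: (9,5,4)
P 4-3 [J1]: (9,6,4)
R 2-7 [J1]: (9,7,4)
Grübler: 3·8 − 2·7 − 4 = 6

M = 6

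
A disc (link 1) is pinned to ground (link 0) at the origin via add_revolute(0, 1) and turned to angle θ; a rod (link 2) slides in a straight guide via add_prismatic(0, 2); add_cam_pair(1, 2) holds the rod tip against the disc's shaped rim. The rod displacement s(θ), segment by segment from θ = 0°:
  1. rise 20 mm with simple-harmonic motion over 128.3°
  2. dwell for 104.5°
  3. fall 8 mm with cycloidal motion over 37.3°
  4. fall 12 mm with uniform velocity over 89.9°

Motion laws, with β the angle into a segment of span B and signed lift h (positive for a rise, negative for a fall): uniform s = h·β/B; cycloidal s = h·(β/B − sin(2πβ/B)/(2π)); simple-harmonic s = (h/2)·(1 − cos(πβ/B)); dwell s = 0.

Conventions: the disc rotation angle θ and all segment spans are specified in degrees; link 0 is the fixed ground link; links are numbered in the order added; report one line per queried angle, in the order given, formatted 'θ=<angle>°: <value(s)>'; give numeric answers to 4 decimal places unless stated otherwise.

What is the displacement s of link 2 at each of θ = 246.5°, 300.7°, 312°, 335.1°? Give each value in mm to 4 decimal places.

segment 1 (0° to 128.3°, simple-harmonic, h = 20) is passed completely: s = 0.0000 + (20) = 20.0000
segment 2 (128.3° to 232.8°, dwell): s unchanged at 20.0000
θ = 246.5° falls in segment 3 (232.8° to 270.1°, cycloidal, h = -8): β = 246.5 − 232.8 = 13.7°, B = 37.3°; Δs = -8·(0.3673 − sin(2π·0.3673)/(2π)) = -1.9955; s = 20.0000 − 1.9955 = 18.0045
segment 3 (232.8° to 270.1°, cycloidal, h = -8) is passed completely: s = 20.0000 + (-8) = 12.0000
θ = 300.7° falls in segment 4 (270.1° to 360°, uniform, h = -12): β = 300.7 − 270.1 = 30.6°, B = 89.9°; Δs = -12·30.6/89.9 = -4.0845; s = 12.0000 − 4.0845 = 7.9155
θ = 312° falls in segment 4 (270.1° to 360°, uniform, h = -12): β = 312 − 270.1 = 41.9°, B = 89.9°; Δs = -12·41.9/89.9 = -5.5929; s = 12.0000 − 5.5929 = 6.4071
θ = 335.1° falls in segment 4 (270.1° to 360°, uniform, h = -12): β = 335.1 − 270.1 = 65°, B = 89.9°; Δs = -12·65/89.9 = -8.6763; s = 12.0000 − 8.6763 = 3.3237

θ=246.5°: 18.0045
θ=300.7°: 7.9155
θ=312°: 6.4071
θ=335.1°: 3.3237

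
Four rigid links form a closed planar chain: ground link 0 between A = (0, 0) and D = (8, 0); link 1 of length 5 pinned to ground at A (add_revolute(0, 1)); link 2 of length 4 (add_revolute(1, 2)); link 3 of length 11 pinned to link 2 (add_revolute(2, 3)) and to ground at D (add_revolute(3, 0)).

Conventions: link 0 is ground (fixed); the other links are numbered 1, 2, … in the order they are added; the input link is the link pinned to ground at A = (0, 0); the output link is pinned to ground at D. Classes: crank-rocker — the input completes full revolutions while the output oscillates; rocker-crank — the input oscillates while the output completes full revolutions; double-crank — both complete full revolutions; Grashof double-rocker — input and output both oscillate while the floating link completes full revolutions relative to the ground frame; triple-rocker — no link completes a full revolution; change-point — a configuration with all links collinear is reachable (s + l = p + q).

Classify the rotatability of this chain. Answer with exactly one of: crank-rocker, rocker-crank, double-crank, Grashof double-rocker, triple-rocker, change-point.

lengths: ground=8, input=5, coupler=4, output=11
sorted: s=4 (shortest), l=11 (longest), p+q=13
s + l = 15 vs p + q = 13
s + l > p + q → non-Grashof → no link fully rotates → triple-rocker

triple-rocker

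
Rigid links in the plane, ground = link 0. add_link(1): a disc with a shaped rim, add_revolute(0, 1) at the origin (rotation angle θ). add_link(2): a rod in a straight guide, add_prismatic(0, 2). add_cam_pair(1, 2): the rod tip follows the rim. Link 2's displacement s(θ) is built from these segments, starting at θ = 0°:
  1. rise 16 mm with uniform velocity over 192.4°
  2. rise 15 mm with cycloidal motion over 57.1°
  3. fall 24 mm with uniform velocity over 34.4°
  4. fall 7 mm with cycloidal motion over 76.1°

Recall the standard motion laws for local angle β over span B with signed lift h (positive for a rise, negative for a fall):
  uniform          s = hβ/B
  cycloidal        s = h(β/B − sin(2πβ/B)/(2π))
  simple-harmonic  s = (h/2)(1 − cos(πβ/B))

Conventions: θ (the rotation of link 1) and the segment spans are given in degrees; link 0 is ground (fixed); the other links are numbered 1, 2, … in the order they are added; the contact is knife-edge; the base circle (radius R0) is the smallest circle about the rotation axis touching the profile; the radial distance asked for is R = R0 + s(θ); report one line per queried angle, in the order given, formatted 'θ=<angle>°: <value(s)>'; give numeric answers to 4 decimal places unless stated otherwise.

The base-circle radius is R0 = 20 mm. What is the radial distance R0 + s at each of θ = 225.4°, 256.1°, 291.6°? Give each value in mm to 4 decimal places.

segment 1 (0° to 192.4°, uniform, h = 16) is passed completely: s = 0.0000 + (16) = 16.0000
θ = 225.4° falls in segment 2 (192.4° to 249.5°, cycloidal, h = 15): β = 225.4 − 192.4 = 33°, B = 57.1°; Δs = 15·(0.5779 − sin(2π·0.5779)/(2π)) = 9.7918; s = 16.0000 + 9.7918 = 25.7918
segment 2 (192.4° to 249.5°, cycloidal, h = 15) is passed completely: s = 16.0000 + (15) = 31.0000
θ = 256.1° falls in segment 3 (249.5° to 283.9°, uniform, h = -24): β = 256.1 − 249.5 = 6.6°, B = 34.4°; Δs = -24·6.6/34.4 = -4.6047; s = 31.0000 − 4.6047 = 26.3953
segment 3 (249.5° to 283.9°, uniform, h = -24) is passed completely: s = 31.0000 + (-24) = 7.0000
θ = 291.6° falls in segment 4 (283.9° to 360°, cycloidal, h = -7): β = 291.6 − 283.9 = 7.7°, B = 76.1°; Δs = -7·(0.1012 − sin(2π·0.1012)/(2π)) = -0.0468; s = 7.0000 − 0.0468 = 6.9532
θ=225.4°: R = R0 + s = 20 + 25.7918 = 45.7918
θ=256.1°: R = R0 + s = 20 + 26.3953 = 46.3953
θ=291.6°: R = R0 + s = 20 + 6.9532 = 26.9532

θ=225.4°: 45.7918
θ=256.1°: 46.3953
θ=291.6°: 26.9532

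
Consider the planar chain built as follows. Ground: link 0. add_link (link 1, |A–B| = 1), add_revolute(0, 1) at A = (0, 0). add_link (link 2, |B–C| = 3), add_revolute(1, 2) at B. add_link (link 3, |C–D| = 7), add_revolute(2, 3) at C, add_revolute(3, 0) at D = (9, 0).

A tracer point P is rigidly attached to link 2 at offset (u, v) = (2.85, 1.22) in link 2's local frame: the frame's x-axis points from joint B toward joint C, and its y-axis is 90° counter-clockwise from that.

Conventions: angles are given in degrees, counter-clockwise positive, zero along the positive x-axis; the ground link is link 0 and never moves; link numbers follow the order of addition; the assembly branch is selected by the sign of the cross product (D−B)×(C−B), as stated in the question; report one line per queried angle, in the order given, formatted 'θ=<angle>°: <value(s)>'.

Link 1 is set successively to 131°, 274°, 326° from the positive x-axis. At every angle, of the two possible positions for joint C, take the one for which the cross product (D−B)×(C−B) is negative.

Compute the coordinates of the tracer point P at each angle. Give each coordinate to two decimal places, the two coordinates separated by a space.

A=(0,0), D=(9.00,0)
θ=131°: B = A + 1.00·(cos131°, sin131°) = (-0.6561, 0.7547)
θ=131°: |BD| = 9.6855
θ=131°: circle(B,3.00) ∩ circle(D,7.00): a=2.7778, h=1.1330
θ=131°:   candidates: C₊=(2.2016,1.6678) cross=10.974; C₋=(2.0250,-0.5913) cross=-10.974
θ=131°:   branch - wants cross < 0 → take C=(2.0250,-0.5913) (cross=-10.974)
θ=131°: ex = (C−B)/|BC| = (0.8937,-0.4487); ey = (0.4487,0.8937)
θ=131°: P = B + 2.85·ex + 1.22·ey = (2.4384,0.5663)
θ=274°: B = A + 1.00·(cos274°, sin274°) = (0.0698, -0.9976)
θ=274°: |BD| = 8.9858
θ=274°: circle(B,3.00) ∩ circle(D,7.00): a=2.2672, h=1.9647
θ=274°:   candidates: C₊=(2.1048,1.2067) cross=17.654; C₋=(2.5410,-2.6984) cross=-17.654
θ=274°:   branch - wants cross < 0 → take C=(2.5410,-2.6984) (cross=-17.654)
θ=274°: ex = (C−B)/|BC| = (0.8238,-0.5670); ey = (0.5670,0.8238)
θ=274°: P = B + 2.85·ex + 1.22·ey = (3.1091,-1.6084)
θ=326°: B = A + 1.00·(cos326°, sin326°) = (0.8290, -0.5592)
θ=326°: |BD| = 8.1901
θ=326°: circle(B,3.00) ∩ circle(D,7.00): a=1.6531, h=2.5035
θ=326°:   candidates: C₊=(2.3073,2.0513) cross=20.504; C₋=(2.6492,-2.9440) cross=-20.504
θ=326°:   branch - wants cross < 0 → take C=(2.6492,-2.9440) (cross=-20.504)
θ=326°: ex = (C−B)/|BC| = (0.6067,-0.7949); ey = (0.7949,0.6067)
θ=326°: P = B + 2.85·ex + 1.22·ey = (3.5280,-2.0845)

θ=131°: 2.44 0.57
θ=274°: 3.11 -1.61
θ=326°: 3.53 -2.08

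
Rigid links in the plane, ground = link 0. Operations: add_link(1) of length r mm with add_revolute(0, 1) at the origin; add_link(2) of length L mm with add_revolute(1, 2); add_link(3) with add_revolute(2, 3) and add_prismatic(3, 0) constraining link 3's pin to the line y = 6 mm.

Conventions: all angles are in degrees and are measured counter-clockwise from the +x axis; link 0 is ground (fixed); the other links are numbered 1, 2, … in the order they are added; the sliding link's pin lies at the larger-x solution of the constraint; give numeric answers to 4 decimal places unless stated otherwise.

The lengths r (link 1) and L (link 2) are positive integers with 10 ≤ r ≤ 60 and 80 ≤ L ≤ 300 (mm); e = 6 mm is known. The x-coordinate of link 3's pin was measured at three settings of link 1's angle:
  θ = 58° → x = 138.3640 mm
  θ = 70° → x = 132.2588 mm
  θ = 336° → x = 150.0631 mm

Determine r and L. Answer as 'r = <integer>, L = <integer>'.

constraint per measurement: (x − r cos θ)² + (r sin θ − e)² = L²
subtracting the θ₁ and θ₂ equations cancels the r² and L² terms:
r = (x₁² − x₂²) / (2[(x₁cos θ₁ + e sin θ₁) − (x₂cos θ₂ + e sin θ₂)]) = 30.0001 → r = 30
L² = (x₁ − r cos θ₁)² + (r sin θ₁ − e)² = 15375.9942 → L = 124.0000 → L = 124
check at θ₃=336°: x = 150.0631 (printed 150.0631) ✓

r = 30, L = 124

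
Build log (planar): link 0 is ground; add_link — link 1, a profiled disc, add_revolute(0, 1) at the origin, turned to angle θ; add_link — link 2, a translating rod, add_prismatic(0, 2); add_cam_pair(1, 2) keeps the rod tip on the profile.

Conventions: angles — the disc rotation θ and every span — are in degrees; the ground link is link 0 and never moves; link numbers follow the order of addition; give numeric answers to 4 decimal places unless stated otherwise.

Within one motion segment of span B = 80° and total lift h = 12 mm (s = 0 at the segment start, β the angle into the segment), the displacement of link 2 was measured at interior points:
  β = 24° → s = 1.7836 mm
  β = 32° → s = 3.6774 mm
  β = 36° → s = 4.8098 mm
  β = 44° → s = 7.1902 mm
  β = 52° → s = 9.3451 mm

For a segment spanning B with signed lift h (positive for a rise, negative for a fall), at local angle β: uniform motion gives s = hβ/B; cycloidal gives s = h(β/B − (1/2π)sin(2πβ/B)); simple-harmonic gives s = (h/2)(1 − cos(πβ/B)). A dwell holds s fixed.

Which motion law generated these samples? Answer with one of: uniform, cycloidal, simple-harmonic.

candidates at β/B = r: uniform s = h·r (linear in β); cycloidal s = h·(r − sin(2πr)/(2π)); simple-harmonic s = (h/2)(1 − cos(πr))
β=24°: printed 1.7836 | uniform 3.6000, cycloidal 1.7836, simple-harmonic 2.4733
β=32°: printed 3.6774 | uniform 4.8000, cycloidal 3.6774, simple-harmonic 4.1459
β=36°: printed 4.8098 | uniform 5.4000, cycloidal 4.8098, simple-harmonic 5.0614
β=44°: printed 7.1902 | uniform 6.6000, cycloidal 7.1902, simple-harmonic 6.9386
β=52°: printed 9.3451 | uniform 7.8000, cycloidal 9.3451, simple-harmonic 8.7239
only one law matches every sample → cycloidal

cycloidal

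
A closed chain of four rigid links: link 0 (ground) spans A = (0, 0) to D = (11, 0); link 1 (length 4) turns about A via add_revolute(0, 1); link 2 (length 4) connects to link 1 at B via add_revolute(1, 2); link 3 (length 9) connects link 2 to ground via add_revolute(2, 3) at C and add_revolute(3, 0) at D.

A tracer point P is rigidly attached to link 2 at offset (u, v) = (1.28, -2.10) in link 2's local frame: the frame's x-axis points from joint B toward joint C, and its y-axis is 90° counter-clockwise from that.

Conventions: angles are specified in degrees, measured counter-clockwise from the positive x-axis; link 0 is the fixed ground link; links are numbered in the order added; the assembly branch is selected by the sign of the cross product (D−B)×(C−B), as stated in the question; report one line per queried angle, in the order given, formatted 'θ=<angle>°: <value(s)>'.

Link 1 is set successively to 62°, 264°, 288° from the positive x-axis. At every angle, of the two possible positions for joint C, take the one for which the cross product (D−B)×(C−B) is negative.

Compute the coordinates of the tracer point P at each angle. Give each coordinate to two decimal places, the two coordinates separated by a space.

A=(0,0), D=(11.00,0)
θ=62°: B = A + 4.00·(cos62°, sin62°) = (1.8779, 3.5318)
θ=62°: |BD| = 9.7819
θ=62°: circle(B,4.00) ∩ circle(D,9.00): a=1.5685, h=3.6796
θ=62°:   candidates: C₊=(4.6691,6.3969) cross=35.994; C₋=(2.0121,-0.4660) cross=-35.994
θ=62°:   branch - wants cross < 0 → take C=(2.0121,-0.4660) (cross=-35.994)
θ=62°: ex = (C−B)/|BC| = (0.0335,-0.9994); ey = (0.9994,0.0335)
θ=62°: P = B + 1.28·ex + -2.10·ey = (-0.1780,2.1821)
θ=264°: B = A + 4.00·(cos264°, sin264°) = (-0.4181, -3.9781)
θ=264°: |BD| = 12.0913
θ=264°: circle(B,4.00) ∩ circle(D,9.00): a=3.3577, h=2.1738
θ=264°:   candidates: C₊=(2.0375,-0.8206) cross=26.285; C₋=(3.4679,-4.9262) cross=-26.285
θ=264°:   branch - wants cross < 0 → take C=(3.4679,-4.9262) (cross=-26.285)
θ=264°: ex = (C−B)/|BC| = (0.9715,-0.2370); ey = (0.2370,0.9715)
θ=264°: P = B + 1.28·ex + -2.10·ey = (0.3277,-6.3216)
θ=288°: B = A + 4.00·(cos288°, sin288°) = (1.2361, -3.8042)
θ=288°: |BD| = 10.4789
θ=288°: circle(B,4.00) ∩ circle(D,9.00): a=2.1379, h=3.3807
θ=288°:   candidates: C₊=(2.0008,0.1220) cross=35.426; C₋=(4.4555,-6.1781) cross=-35.426
θ=288°:   branch - wants cross < 0 → take C=(4.4555,-6.1781) (cross=-35.426)
θ=288°: ex = (C−B)/|BC| = (0.8049,-0.5935); ey = (0.5935,0.8049)
θ=288°: P = B + 1.28·ex + -2.10·ey = (1.0200,-6.2541)

θ=62°: -0.18 2.18
θ=264°: 0.33 -6.32
θ=288°: 1.02 -6.25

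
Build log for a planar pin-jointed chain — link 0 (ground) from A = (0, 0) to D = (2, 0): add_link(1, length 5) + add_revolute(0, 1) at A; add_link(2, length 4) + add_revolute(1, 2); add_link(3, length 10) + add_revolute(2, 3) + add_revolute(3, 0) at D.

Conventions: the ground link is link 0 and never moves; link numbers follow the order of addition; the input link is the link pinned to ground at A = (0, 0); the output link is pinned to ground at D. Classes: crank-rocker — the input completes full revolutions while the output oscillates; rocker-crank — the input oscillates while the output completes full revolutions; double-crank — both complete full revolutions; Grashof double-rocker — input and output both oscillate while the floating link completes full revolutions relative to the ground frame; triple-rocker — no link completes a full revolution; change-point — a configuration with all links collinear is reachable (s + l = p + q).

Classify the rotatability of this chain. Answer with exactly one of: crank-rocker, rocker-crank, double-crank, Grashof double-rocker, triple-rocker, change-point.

lengths: ground=2, input=5, coupler=4, output=10
sorted: s=2 (shortest), l=10 (longest), p+q=9
s + l = 12 vs p + q = 9
s + l > p + q → non-Grashof → no link fully rotates → triple-rocker

triple-rocker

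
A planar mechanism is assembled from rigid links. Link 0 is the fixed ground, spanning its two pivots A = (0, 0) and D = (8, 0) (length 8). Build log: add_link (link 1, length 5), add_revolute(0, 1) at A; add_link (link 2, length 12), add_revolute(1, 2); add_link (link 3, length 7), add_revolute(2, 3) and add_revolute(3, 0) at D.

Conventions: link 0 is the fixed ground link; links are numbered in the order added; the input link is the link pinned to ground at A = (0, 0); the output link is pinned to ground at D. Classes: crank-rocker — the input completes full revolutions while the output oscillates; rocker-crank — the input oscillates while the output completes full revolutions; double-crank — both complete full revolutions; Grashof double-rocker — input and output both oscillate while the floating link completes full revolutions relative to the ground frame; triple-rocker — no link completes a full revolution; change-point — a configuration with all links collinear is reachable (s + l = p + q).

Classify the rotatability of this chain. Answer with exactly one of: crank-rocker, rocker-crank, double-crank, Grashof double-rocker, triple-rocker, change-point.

lengths: ground=8, input=5, coupler=12, output=7
sorted: s=5 (shortest), l=12 (longest), p+q=15
s + l = 17 vs p + q = 15
s + l > p + q → non-Grashof → no link fully rotates → triple-rocker

triple-rocker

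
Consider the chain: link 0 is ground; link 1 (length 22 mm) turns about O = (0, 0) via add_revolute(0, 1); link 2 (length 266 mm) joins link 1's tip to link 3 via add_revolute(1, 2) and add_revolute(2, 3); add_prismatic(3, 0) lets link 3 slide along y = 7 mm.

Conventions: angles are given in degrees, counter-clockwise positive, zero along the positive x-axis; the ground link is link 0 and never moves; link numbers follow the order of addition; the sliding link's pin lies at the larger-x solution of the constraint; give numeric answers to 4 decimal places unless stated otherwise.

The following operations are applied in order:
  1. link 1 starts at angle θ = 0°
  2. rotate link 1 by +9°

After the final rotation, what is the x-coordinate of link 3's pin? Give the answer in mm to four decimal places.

geometry: r = 22 mm, L = 266 mm, e = 7 mm; θ starts at 0°
rotate link 1 by +9°: θ ← 0° +9° = 9°
crank pin P = (r cos θ, r sin θ) = (21.729143, 3.441558)
h = r sin θ − e = 3.441558 − 7 = -3.558442
x = r cos θ + √(L² − h²) = 21.729143 + 265.976197 = 287.705341

287.7053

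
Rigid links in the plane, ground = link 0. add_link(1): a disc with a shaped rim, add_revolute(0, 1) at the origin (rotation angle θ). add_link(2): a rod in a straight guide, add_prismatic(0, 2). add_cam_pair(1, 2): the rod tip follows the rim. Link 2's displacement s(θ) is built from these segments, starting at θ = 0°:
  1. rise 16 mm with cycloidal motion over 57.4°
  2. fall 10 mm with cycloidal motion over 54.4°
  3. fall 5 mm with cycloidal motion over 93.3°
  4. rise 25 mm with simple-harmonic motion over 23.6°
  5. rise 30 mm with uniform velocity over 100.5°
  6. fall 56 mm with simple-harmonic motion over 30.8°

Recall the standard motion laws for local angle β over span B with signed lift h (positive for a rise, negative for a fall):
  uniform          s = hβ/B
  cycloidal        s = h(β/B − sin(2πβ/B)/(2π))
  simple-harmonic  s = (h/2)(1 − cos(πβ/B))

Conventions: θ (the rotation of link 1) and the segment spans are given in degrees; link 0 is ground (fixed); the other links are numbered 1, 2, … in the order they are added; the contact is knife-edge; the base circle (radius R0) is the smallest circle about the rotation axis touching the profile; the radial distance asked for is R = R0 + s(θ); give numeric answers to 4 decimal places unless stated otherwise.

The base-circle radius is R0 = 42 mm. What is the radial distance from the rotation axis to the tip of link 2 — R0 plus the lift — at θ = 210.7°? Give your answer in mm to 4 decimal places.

segment 1 (0° to 57.4°, cycloidal, h = 16) is passed completely: s = 0.0000 + (16) = 16.0000
segment 2 (57.4° to 111.8°, cycloidal, h = -10) is passed completely: s = 16.0000 + (-10) = 6.0000
segment 3 (111.8° to 205.1°, cycloidal, h = -5) is passed completely: s = 6.0000 + (-5) = 1.0000
θ = 210.7° falls in segment 4 (205.1° to 228.7°, simple-harmonic, h = 25): β = 210.7 − 205.1 = 5.6°, B = 23.6°; Δs = 25/2·(1 − cos(π·0.2373)) = 3.3153; s = 1.0000 + 3.3153 = 4.3153
R = R0 + s = 42 + 4.3153 = 46.3153

46.3153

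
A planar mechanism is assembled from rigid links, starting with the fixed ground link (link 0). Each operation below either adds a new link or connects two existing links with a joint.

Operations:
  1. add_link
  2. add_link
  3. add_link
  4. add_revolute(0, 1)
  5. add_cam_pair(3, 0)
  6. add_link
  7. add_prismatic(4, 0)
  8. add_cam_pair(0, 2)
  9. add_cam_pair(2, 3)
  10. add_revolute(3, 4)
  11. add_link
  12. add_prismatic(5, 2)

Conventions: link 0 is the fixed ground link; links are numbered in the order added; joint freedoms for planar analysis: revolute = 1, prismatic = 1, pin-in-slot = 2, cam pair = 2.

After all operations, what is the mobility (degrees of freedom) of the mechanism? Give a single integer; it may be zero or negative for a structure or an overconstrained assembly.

link 0 = ground. State L|J1|J2 = 1|0|0
+link1  2|0|0
+link2  3|0|0
+link3  4|0|0
R(0,1) f=1→J1  4|1|0
C(3,0) f=2→J2  4|1|1
+link4  5|1|1
P(4,0) f=1→J1  5|2|1
C(0,2) f=2→J2  5|2|2
C(2,3) f=2→J2  5|2|3
R(3,4) f=1→J1  5|3|3
+link5  6|3|3
P(5,2) f=1→J1  6|4|3
M = 3(6−1)−2·4−3 = 15−8−3 = 4

M = 4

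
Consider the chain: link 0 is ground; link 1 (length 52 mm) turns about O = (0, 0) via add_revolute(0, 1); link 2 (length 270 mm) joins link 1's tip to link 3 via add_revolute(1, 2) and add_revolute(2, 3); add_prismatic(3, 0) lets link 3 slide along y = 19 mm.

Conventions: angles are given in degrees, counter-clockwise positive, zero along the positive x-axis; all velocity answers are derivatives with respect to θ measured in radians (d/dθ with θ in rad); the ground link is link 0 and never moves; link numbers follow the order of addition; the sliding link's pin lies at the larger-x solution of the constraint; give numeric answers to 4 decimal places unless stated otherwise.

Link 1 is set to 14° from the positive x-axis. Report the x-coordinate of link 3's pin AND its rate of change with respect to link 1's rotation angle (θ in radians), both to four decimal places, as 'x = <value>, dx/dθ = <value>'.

geometry: r = 52 mm, L = 270 mm, e = 19 mm
crank pin P = (r cos θ, r sin θ) = (50.455378, 12.579939)
h = r sin θ − e = 12.579939 − 19 = -6.420061
x = r cos θ + √(L² − h²) = 50.455378 + 269.923661 = 320.379039
dx/dθ = −r sin θ − h·r cos θ/√(L² − h²) (θ in radians; h = -6.420061) = -11.379871

x = 320.3790, dx/dθ = -11.3799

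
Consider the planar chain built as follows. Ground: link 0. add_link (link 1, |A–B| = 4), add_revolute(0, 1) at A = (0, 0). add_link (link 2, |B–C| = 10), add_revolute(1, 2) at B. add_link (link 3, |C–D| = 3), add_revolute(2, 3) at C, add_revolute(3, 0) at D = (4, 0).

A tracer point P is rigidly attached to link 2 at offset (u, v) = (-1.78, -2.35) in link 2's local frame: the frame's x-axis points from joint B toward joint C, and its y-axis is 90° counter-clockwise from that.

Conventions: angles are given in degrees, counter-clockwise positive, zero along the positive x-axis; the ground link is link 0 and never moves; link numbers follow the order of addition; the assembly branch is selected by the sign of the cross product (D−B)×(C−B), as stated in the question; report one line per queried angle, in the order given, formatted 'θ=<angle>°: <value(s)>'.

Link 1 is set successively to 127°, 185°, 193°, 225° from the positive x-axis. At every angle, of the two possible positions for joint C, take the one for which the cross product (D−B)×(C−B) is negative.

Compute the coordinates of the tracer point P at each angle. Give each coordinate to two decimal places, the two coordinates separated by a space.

A=(0,0), D=(4.00,0)
θ=127°: B = A + 4.00·(cos127°, sin127°) = (-2.4073, 3.1945)
θ=127°: |BD| = 7.1595
θ=127°: circle(B,10.00) ∩ circle(D,3.00): a=9.9350, h=1.1387
θ=127°:   candidates: C₊=(6.9920,-0.2193) cross=8.153; C₋=(5.9758,-2.2575) cross=-8.153
θ=127°:   branch - wants cross < 0 → take C=(5.9758,-2.2575) (cross=-8.153)
θ=127°: ex = (C−B)/|BC| = (0.8383,-0.5452); ey = (0.5452,0.8383)
θ=127°: P = B + -1.78·ex + -2.35·ey = (-5.1807,2.1950)
θ=185°: B = A + 4.00·(cos185°, sin185°) = (-3.9848, -0.3486)
θ=185°: |BD| = 7.9924
θ=185°: circle(B,10.00) ∩ circle(D,3.00): a=9.6891, h=2.4741
θ=185°:   candidates: C₊=(5.5872,2.5457) cross=19.774; C₋=(5.8030,-2.3977) cross=-19.774
θ=185°:   branch - wants cross < 0 → take C=(5.8030,-2.3977) (cross=-19.774)
θ=185°: ex = (C−B)/|BC| = (0.9788,-0.2049); ey = (0.2049,0.9788)
θ=185°: P = B + -1.78·ex + -2.35·ey = (-6.2085,-2.2840)
θ=193°: B = A + 4.00·(cos193°, sin193°) = (-3.8975, -0.8998)
θ=193°: |BD| = 7.9486
θ=193°: circle(B,10.00) ∩ circle(D,3.00): a=9.6986, h=2.4367
θ=193°:   candidates: C₊=(5.4629,2.6191) cross=19.368; C₋=(6.0146,-2.2229) cross=-19.368
θ=193°:   branch - wants cross < 0 → take C=(6.0146,-2.2229) (cross=-19.368)
θ=193°: ex = (C−B)/|BC| = (0.9912,-0.1323); ey = (0.1323,0.9912)
θ=193°: P = B + -1.78·ex + -2.35·ey = (-5.9728,-2.9936)
θ=225°: B = A + 4.00·(cos225°, sin225°) = (-2.8284, -2.8284)
θ=225°: |BD| = 7.3910
θ=225°: circle(B,10.00) ∩ circle(D,3.00): a=9.8516, h=1.7162
θ=225°:   candidates: C₊=(5.6165,2.5272) cross=12.685; C₋=(6.9301,-0.6440) cross=-12.685
θ=225°:   branch - wants cross < 0 → take C=(6.9301,-0.6440) (cross=-12.685)
θ=225°: ex = (C−B)/|BC| = (0.9758,0.2184); ey = (-0.2184,0.9758)
θ=225°: P = B + -1.78·ex + -2.35·ey = (-4.0521,-5.5105)

θ=127°: -5.18 2.19
θ=185°: -6.21 -2.28
θ=193°: -5.97 -2.99
θ=225°: -4.05 -5.51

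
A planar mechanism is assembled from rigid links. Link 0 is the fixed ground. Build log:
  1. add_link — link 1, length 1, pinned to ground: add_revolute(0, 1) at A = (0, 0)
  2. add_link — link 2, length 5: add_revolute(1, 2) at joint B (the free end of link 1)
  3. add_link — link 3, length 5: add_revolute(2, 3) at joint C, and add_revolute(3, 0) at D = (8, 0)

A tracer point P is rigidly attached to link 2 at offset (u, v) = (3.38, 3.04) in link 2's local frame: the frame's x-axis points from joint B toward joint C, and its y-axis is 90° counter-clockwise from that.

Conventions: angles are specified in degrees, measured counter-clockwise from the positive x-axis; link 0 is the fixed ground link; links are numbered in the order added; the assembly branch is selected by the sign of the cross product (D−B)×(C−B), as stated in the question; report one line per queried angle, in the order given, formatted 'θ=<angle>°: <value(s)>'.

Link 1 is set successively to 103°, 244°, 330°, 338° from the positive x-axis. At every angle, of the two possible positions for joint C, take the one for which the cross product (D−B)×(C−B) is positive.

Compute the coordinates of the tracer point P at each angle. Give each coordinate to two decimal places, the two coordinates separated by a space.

A=(0,0), D=(8.00,0)
θ=103°: B = A + 1.00·(cos103°, sin103°) = (-0.2250, 0.9744)
θ=103°: |BD| = 8.2825
θ=103°: circle(B,5.00) ∩ circle(D,5.00): a=4.1412, h=2.8018
θ=103°:   candidates: C₊=(4.2171,3.2695) cross=23.206; C₋=(3.5579,-2.2952) cross=-23.206
θ=103°:   branch + wants cross > 0 → take C=(4.2171,3.2695) (cross=23.206)
θ=103°: ex = (C−B)/|BC| = (0.8884,0.4590); ey = (-0.4590,0.8884)
θ=103°: P = B + 3.38·ex + 3.04·ey = (1.3824,5.2267)
θ=244°: B = A + 1.00·(cos244°, sin244°) = (-0.4384, -0.8988)
θ=244°: |BD| = 8.4861
θ=244°: circle(B,5.00) ∩ circle(D,5.00): a=4.2431, h=2.6451
θ=244°:   candidates: C₊=(3.5007,2.1808) cross=22.447; C₋=(4.0610,-3.0796) cross=-22.447
θ=244°:   branch + wants cross > 0 → take C=(3.5007,2.1808) (cross=22.447)
θ=244°: ex = (C−B)/|BC| = (0.7878,0.6159); ey = (-0.6159,0.7878)
θ=244°: P = B + 3.38·ex + 3.04·ey = (0.3520,3.5780)
θ=330°: B = A + 1.00·(cos330°, sin330°) = (0.8660, -0.5000)
θ=330°: |BD| = 7.1515
θ=330°: circle(B,5.00) ∩ circle(D,5.00): a=3.5757, h=3.4949
θ=330°:   candidates: C₊=(4.1887,3.2363) cross=24.993; C₋=(4.6774,-3.7363) cross=-24.993
θ=330°:   branch + wants cross > 0 → take C=(4.1887,3.2363) (cross=24.993)
θ=330°: ex = (C−B)/|BC| = (0.6645,0.7473); ey = (-0.7473,0.6645)
θ=330°: P = B + 3.38·ex + 3.04·ey = (0.8405,4.0459)
θ=338°: B = A + 1.00·(cos338°, sin338°) = (0.9272, -0.3746)
θ=338°: |BD| = 7.0827
θ=338°: circle(B,5.00) ∩ circle(D,5.00): a=3.5414, h=3.5297
θ=338°:   candidates: C₊=(4.2769,3.3374) cross=25.000; C₋=(4.6503,-3.7121) cross=-25.000
θ=338°:   branch + wants cross > 0 → take C=(4.2769,3.3374) (cross=25.000)
θ=338°: ex = (C−B)/|BC| = (0.6699,0.7424); ey = (-0.7424,0.6699)
θ=338°: P = B + 3.38·ex + 3.04·ey = (0.9347,4.1714)

θ=103°: 1.38 5.23
θ=244°: 0.35 3.58
θ=330°: 0.84 4.05
θ=338°: 0.93 4.17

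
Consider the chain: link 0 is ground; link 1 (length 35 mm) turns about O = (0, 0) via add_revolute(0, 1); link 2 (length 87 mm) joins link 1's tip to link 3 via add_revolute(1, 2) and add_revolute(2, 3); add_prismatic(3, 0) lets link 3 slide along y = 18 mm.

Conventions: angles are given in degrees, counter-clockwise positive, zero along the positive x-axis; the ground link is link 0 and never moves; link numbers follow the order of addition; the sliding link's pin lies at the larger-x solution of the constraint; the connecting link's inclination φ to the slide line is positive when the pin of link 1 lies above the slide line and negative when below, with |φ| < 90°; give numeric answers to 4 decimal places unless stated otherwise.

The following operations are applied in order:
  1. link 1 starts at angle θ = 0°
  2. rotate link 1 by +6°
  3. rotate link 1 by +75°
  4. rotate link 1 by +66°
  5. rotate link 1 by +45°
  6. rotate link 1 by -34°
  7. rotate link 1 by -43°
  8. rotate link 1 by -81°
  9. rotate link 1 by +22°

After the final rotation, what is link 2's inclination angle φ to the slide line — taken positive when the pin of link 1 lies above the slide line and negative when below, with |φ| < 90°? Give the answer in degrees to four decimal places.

geometry: r = 35 mm, L = 87 mm, e = 18 mm; θ starts at 0°
rotate link 1 by +6°: θ ← 0° +6° = 6°
rotate link 1 by +75°: θ ← 6° +75° = 81°
rotate link 1 by +66°: θ ← 81° +66° = 147°
rotate link 1 by +45°: θ ← 147° +45° = 192°
rotate link 1 by -34°: θ ← 192° -34° = 158°
rotate link 1 by -43°: θ ← 158° -43° = 115°
rotate link 1 by -81°: θ ← 115° -81° = 34°
rotate link 1 by +22°: θ ← 34° +22° = 56°
h = r sin θ − e = 29.016315 − 18 = 11.016315
sin φ = h / L = 11.016315 / 87 = 0.12662431
φ = arcsin(0.12662431) = 7.274567°

7.2746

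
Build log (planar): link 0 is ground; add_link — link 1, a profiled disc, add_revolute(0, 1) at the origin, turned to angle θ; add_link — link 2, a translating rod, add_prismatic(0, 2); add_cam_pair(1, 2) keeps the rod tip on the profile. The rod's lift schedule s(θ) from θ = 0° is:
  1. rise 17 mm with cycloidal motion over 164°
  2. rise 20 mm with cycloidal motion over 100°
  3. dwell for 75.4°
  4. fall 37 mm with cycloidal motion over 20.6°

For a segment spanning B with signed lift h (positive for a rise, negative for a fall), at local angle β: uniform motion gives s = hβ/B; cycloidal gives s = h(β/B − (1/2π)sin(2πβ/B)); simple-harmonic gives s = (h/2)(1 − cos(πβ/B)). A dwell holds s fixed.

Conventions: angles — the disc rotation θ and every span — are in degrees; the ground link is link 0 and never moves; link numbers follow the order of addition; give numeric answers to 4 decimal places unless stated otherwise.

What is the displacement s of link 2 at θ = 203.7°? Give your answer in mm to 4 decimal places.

seg 1 [0°–164°] cycloidal, h=17: full span → s += 17 → s = 17.0000
seg 2 [164°–264°] cycloidal, h=20: θ=203.7° here. β=39.7, B=100. 20·(0.3970 − sin(2π·0.3970)/(2π)) = 6.0208 → s = 23.0208

23.0208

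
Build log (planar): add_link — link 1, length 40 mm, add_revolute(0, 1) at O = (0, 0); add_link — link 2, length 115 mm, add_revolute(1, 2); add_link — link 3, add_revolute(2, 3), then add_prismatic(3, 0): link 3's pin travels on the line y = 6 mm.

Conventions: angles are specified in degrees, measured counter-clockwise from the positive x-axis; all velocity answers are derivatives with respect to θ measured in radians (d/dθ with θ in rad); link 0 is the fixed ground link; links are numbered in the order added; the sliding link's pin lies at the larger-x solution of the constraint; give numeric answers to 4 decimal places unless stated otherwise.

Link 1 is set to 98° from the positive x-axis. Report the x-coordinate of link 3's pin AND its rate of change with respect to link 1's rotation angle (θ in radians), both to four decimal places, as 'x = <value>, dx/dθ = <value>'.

geometry: r = 40 mm, L = 115 mm, e = 6 mm
crank pin P = (r cos θ, r sin θ) = (-5.566924, 39.610723)
h = r sin θ − e = 39.610723 − 6 = 33.610723
x = r cos θ + √(L² − h²) = -5.566924 + 109.978722 = 104.411798
dx/dθ = −r sin θ − h·r cos θ/√(L² − h²) (θ in radians; h = 33.610723) = -37.909409

x = 104.4118, dx/dθ = -37.9094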